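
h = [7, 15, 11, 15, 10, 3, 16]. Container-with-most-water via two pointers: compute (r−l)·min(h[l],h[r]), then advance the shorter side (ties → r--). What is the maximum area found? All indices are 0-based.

[0,6] min(7,16)*6=42 best=42 * → l++
[1,6] min(15,16)*5=75 best=75 * → l++
[2,6] min(11,16)*4=44 best=75 → l++
[3,6] min(15,16)*3=45 best=75 → l++
[4,6] min(10,16)*2=20 best=75 → l++
[5,6] min(3,16)*1=3 best=75 → l++

max area = 75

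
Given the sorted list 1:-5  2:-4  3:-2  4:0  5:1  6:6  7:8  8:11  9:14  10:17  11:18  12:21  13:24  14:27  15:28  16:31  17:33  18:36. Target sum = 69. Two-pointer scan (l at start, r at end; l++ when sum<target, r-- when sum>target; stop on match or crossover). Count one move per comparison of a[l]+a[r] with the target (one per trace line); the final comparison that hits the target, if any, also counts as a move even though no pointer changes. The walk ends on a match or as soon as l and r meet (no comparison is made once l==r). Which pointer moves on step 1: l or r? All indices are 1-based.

l

l=1 r=18: -5+36=31 <69, l++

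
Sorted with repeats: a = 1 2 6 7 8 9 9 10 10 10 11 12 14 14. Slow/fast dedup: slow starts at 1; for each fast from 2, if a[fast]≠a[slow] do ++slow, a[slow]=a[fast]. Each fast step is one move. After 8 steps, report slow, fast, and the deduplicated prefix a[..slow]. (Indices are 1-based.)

slow=7, fast=10, prefix=[1, 2, 6, 7, 8, 9, 10]

(s=1,f=2) a[fast]=2≠a[slow]=1 write a[2]=2 → slow++,fast++
(s=2,f=3) a[fast]=6≠a[slow]=2 write a[3]=6 → slow++,fast++
(s=3,f=4) a[fast]=7≠a[slow]=6 write a[4]=7 → slow++,fast++
(s=4,f=5) a[fast]=8≠a[slow]=7 write a[5]=8 → slow++,fast++
(s=5,f=6) a[fast]=9≠a[slow]=8 write a[6]=9 → slow++,fast++
(s=6,f=7) a[fast]=9=a[slow] dup → fast++
(s=6,f=8) a[fast]=10≠a[slow]=9 write a[7]=10 → slow++,fast++
(s=7,f=9) a[fast]=10=a[slow] dup → fast++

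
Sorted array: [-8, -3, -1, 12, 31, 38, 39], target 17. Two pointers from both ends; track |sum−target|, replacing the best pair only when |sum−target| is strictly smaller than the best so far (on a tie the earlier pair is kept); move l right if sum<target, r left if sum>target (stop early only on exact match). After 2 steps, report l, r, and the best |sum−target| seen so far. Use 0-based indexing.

l=0, r=4, best |Δ|=13

l=0 r=6: -8+39=31 d=14 *, r--
l=0 r=5: -8+38=30 d=13 *, r--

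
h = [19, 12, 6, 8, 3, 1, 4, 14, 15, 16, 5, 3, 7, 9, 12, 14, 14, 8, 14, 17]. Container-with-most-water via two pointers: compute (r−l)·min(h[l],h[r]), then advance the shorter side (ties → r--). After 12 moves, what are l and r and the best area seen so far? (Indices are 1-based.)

l=1, r=8, best area=323

[1,20] min(19,17)*19=323 best=323 * → r--
[1,19] min(19,14)*18=252 best=323 → r--
[1,18] min(19,8)*17=136 best=323 → r--
[1,17] min(19,14)*16=224 best=323 → r--
[1,16] min(19,14)*15=210 best=323 → r--
[1,15] min(19,12)*14=168 best=323 → r--
[1,14] min(19,9)*13=117 best=323 → r--
[1,13] min(19,7)*12=84 best=323 → r--
[1,12] min(19,3)*11=33 best=323 → r--
[1,11] min(19,5)*10=50 best=323 → r--
[1,10] min(19,16)*9=144 best=323 → r--
[1,9] min(19,15)*8=120 best=323 → r--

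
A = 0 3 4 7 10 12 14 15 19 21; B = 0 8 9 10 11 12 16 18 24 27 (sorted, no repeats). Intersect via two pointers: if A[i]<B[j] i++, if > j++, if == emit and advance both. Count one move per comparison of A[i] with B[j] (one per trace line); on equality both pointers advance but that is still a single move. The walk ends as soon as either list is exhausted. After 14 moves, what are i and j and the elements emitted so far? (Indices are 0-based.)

[i=0,j=0] 0==0 emit → i++,j++
[i=1,j=1] 3<8 → i++
[i=2,j=1] 4<8 → i++
[i=3,j=1] 7<8 → i++
[i=4,j=1] 10>8 → j++
[i=4,j=2] 10>9 → j++
[i=4,j=3] 10==10 emit → i++,j++
[i=5,j=4] 12>11 → j++
[i=5,j=5] 12==12 emit → i++,j++
[i=6,j=6] 14<16 → i++
[i=7,j=6] 15<16 → i++
[i=8,j=6] 19>16 → j++
[i=8,j=7] 19>18 → j++
[i=8,j=8] 19<24 → i++

i=9, j=8, emitted=[0, 10, 12]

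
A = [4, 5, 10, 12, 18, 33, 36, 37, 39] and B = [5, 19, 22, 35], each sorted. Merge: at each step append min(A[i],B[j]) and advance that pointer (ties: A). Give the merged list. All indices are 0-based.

[4, 5, 5, 10, 12, 18, 19, 22, 33, 35, 36, 37, 39]

i=0 j=0: A[i]=4<=B[j]=5 take 4, i++
i=1 j=0: A[i]=5<=B[j]=5 take 5, i++
i=2 j=0: A[i]=10>B[j]=5 take 5, j++
i=2 j=1: A[i]=10<=B[j]=19 take 10, i++
i=3 j=1: A[i]=12<=B[j]=19 take 12, i++
i=4 j=1: A[i]=18<=B[j]=19 take 18, i++
i=5 j=1: A[i]=33>B[j]=19 take 19, j++
i=5 j=2: A[i]=33>B[j]=22 take 22, j++
i=5 j=3: A[i]=33<=B[j]=35 take 33, i++
i=6 j=3: A[i]=36>B[j]=35 take 35, j++
i=6 j=4: B done, take A[i]=36, i++
i=7 j=4: B done, take A[i]=37, i++
i=8 j=4: B done, take A[i]=39, i++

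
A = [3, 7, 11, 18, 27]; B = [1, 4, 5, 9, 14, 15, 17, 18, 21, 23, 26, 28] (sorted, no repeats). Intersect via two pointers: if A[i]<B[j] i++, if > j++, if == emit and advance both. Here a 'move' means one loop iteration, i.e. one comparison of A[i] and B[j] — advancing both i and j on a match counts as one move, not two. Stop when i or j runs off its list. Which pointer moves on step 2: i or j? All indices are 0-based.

i

[i=0,j=0] 3>1 → j++
[i=0,j=1] 3<4 → i++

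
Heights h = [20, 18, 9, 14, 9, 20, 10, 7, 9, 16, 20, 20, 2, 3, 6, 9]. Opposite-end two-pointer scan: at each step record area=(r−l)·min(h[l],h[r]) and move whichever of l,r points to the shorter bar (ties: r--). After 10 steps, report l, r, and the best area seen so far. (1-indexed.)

l=1, r=6, best area=220

l=1 r=16: min(20,9)*15=135 best=135 *, r--
l=1 r=15: min(20,6)*14=84 best=135, r--
l=1 r=14: min(20,3)*13=39 best=135, r--
l=1 r=13: min(20,2)*12=24 best=135, r--
l=1 r=12: min(20,20)*11=220 best=220 *, r--
l=1 r=11: min(20,20)*10=200 best=220, r--
l=1 r=10: min(20,16)*9=144 best=220, r--
l=1 r=9: min(20,9)*8=72 best=220, r--
l=1 r=8: min(20,7)*7=49 best=220, r--
l=1 r=7: min(20,10)*6=60 best=220, r--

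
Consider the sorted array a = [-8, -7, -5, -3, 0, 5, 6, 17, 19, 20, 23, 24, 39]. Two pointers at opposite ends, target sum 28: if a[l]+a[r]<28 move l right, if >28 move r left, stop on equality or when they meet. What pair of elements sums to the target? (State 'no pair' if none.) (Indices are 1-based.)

(5, 23)

l=1 r=13: -8+39=31 >28, r--
l=1 r=12: -8+24=16 <28, l++
l=2 r=12: -7+24=17 <28, l++
l=3 r=12: -5+24=19 <28, l++
l=4 r=12: -3+24=21 <28, l++
l=5 r=12: 0+24=24 <28, l++
l=6 r=12: 5+24=29 >28, r--
l=6 r=11: 5+23=28, found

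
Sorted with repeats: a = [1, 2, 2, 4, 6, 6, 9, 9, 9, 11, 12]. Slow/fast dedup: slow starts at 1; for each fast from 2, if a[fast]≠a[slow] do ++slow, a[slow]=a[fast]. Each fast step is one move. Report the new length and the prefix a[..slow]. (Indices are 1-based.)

length 7; prefix = [1, 2, 4, 6, 9, 11, 12]

slow=1 fast=2: a[fast]=2≠a[slow]=1 write a[2]=2, slow++,fast++
slow=2 fast=3: a[fast]=2=a[slow] dup, fast++
slow=2 fast=4: a[fast]=4≠a[slow]=2 write a[3]=4, slow++,fast++
slow=3 fast=5: a[fast]=6≠a[slow]=4 write a[4]=6, slow++,fast++
slow=4 fast=6: a[fast]=6=a[slow] dup, fast++
slow=4 fast=7: a[fast]=9≠a[slow]=6 write a[5]=9, slow++,fast++
slow=5 fast=8: a[fast]=9=a[slow] dup, fast++
slow=5 fast=9: a[fast]=9=a[slow] dup, fast++
slow=5 fast=10: a[fast]=11≠a[slow]=9 write a[6]=11, slow++,fast++
slow=6 fast=11: a[fast]=12≠a[slow]=11 write a[7]=12, slow++,fast++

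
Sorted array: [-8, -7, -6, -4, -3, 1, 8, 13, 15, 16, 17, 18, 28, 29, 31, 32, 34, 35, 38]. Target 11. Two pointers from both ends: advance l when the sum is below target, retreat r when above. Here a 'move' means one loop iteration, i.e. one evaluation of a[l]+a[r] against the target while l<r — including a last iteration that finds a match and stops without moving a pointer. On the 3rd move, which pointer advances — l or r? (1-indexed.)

r

l=1 r=19: -8+38=30 >11, r--
l=1 r=18: -8+35=27 >11, r--
l=1 r=17: -8+34=26 >11, r--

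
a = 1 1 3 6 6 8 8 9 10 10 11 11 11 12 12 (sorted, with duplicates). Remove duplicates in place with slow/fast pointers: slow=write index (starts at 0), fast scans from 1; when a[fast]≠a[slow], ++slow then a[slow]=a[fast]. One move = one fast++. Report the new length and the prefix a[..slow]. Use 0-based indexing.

slow=0 fast=1: a[fast]=1=a[slow] dup, fast++
slow=0 fast=2: a[fast]=3≠a[slow]=1 write a[1]=3, slow++,fast++
slow=1 fast=3: a[fast]=6≠a[slow]=3 write a[2]=6, slow++,fast++
slow=2 fast=4: a[fast]=6=a[slow] dup, fast++
slow=2 fast=5: a[fast]=8≠a[slow]=6 write a[3]=8, slow++,fast++
slow=3 fast=6: a[fast]=8=a[slow] dup, fast++
slow=3 fast=7: a[fast]=9≠a[slow]=8 write a[4]=9, slow++,fast++
slow=4 fast=8: a[fast]=10≠a[slow]=9 write a[5]=10, slow++,fast++
slow=5 fast=9: a[fast]=10=a[slow] dup, fast++
slow=5 fast=10: a[fast]=11≠a[slow]=10 write a[6]=11, slow++,fast++
slow=6 fast=11: a[fast]=11=a[slow] dup, fast++
slow=6 fast=12: a[fast]=11=a[slow] dup, fast++
slow=6 fast=13: a[fast]=12≠a[slow]=11 write a[7]=12, slow++,fast++
slow=7 fast=14: a[fast]=12=a[slow] dup, fast++

length 8; prefix = [1, 3, 6, 8, 9, 10, 11, 12]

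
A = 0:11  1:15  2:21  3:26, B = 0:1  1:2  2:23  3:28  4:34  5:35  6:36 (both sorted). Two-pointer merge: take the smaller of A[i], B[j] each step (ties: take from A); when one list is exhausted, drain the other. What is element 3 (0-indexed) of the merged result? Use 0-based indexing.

merged[3] = 15

i=0 j=0: A[i]=11>B[j]=1 take 1, j++
i=0 j=1: A[i]=11>B[j]=2 take 2, j++
i=0 j=2: A[i]=11<=B[j]=23 take 11, i++
i=1 j=2: A[i]=15<=B[j]=23 take 15, i++
i=2 j=2: A[i]=21<=B[j]=23 take 21, i++
i=3 j=2: A[i]=26>B[j]=23 take 23, j++
i=3 j=3: A[i]=26<=B[j]=28 take 26, i++
i=4 j=3: A done, take B[j]=28, j++
i=4 j=4: A done, take B[j]=34, j++
i=4 j=5: A done, take B[j]=35, j++
i=4 j=6: A done, take B[j]=36, j++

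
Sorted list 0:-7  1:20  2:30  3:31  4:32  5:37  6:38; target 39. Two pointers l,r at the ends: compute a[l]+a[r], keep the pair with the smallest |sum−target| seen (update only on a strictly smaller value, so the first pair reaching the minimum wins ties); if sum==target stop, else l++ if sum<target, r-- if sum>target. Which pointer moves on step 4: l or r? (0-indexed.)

[0,6] -7+38=31 d=8 * → l++
[1,6] 20+38=58 d=19 → r--
[1,5] 20+37=57 d=18 → r--
[1,4] 20+32=52 d=13 → r--

r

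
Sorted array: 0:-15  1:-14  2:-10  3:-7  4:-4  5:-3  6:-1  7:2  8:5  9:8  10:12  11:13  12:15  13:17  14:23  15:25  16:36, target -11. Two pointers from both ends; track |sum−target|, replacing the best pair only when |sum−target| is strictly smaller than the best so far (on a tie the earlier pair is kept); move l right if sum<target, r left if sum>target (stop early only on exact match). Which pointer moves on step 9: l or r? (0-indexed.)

[0,16] -15+36=21 d=32 * → r--
[0,15] -15+25=10 d=21 * → r--
[0,14] -15+23=8 d=19 * → r--
[0,13] -15+17=2 d=13 * → r--
[0,12] -15+15=0 d=11 * → r--
[0,11] -15+13=-2 d=9 * → r--
[0,10] -15+12=-3 d=8 * → r--
[0,9] -15+8=-7 d=4 * → r--
[0,8] -15+5=-10 d=1 * → r--

r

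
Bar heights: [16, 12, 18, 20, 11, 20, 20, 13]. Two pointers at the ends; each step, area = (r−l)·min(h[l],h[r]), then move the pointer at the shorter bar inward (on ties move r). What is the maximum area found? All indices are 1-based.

max area = 96

[1,8] min(16,13)*7=91 best=91 * → r--
[1,7] min(16,20)*6=96 best=96 * → l++
[2,7] min(12,20)*5=60 best=96 → l++
[3,7] min(18,20)*4=72 best=96 → l++
[4,7] min(20,20)*3=60 best=96 → r--
[4,6] min(20,20)*2=40 best=96 → r--
[4,5] min(20,11)*1=11 best=96 → r--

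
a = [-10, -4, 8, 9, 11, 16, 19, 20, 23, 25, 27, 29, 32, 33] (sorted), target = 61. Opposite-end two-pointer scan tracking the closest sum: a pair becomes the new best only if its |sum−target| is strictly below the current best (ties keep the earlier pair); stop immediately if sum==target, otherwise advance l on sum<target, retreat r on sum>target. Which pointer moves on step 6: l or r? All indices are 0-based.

[0,13] -10+33=23 d=38 * → l++
[1,13] -4+33=29 d=32 * → l++
[2,13] 8+33=41 d=20 * → l++
[3,13] 9+33=42 d=19 * → l++
[4,13] 11+33=44 d=17 * → l++
[5,13] 16+33=49 d=12 * → l++

l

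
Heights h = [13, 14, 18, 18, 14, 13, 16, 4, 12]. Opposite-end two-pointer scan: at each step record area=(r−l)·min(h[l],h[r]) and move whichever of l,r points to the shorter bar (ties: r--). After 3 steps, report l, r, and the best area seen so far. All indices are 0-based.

l=0 r=8: min(13,12)*8=96 best=96 *, r--
l=0 r=7: min(13,4)*7=28 best=96, r--
l=0 r=6: min(13,16)*6=78 best=96, l++

l=1, r=6, best area=96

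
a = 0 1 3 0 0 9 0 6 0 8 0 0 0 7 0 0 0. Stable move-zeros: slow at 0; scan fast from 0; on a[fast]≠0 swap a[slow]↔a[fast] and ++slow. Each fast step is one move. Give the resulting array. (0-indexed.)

(s=0,f=0) a[fast]=0 → fast++
(s=0,f=1) a[fast]=1≠0 swap→a[0]=1 → slow++,fast++
(s=1,f=2) a[fast]=3≠0 swap→a[1]=3 → slow++,fast++
(s=2,f=3) a[fast]=0 → fast++
(s=2,f=4) a[fast]=0 → fast++
(s=2,f=5) a[fast]=9≠0 swap→a[2]=9 → slow++,fast++
(s=3,f=6) a[fast]=0 → fast++
(s=3,f=7) a[fast]=6≠0 swap→a[3]=6 → slow++,fast++
(s=4,f=8) a[fast]=0 → fast++
(s=4,f=9) a[fast]=8≠0 swap→a[4]=8 → slow++,fast++
(s=5,f=10) a[fast]=0 → fast++
(s=5,f=11) a[fast]=0 → fast++
(s=5,f=12) a[fast]=0 → fast++
(s=5,f=13) a[fast]=7≠0 swap→a[5]=7 → slow++,fast++
(s=6,f=14) a[fast]=0 → fast++
(s=6,f=15) a[fast]=0 → fast++
(s=6,f=16) a[fast]=0 → fast++

[1, 3, 9, 6, 8, 7, 0, 0, 0, 0, 0, 0, 0, 0, 0, 0, 0]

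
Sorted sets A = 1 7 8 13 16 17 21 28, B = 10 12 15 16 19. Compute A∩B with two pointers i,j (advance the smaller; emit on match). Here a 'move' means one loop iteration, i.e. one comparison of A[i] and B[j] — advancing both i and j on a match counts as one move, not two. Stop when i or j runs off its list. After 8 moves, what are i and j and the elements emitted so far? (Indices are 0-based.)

[i=0,j=0] 1<10 → i++
[i=1,j=0] 7<10 → i++
[i=2,j=0] 8<10 → i++
[i=3,j=0] 13>10 → j++
[i=3,j=1] 13>12 → j++
[i=3,j=2] 13<15 → i++
[i=4,j=2] 16>15 → j++
[i=4,j=3] 16==16 emit → i++,j++

i=5, j=4, emitted=[16]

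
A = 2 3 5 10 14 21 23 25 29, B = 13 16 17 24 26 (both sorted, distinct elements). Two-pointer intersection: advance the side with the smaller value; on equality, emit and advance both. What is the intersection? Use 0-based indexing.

intersection = []

i=0 j=0: 2<13, i++
i=1 j=0: 3<13, i++
i=2 j=0: 5<13, i++
i=3 j=0: 10<13, i++
i=4 j=0: 14>13, j++
i=4 j=1: 14<16, i++
i=5 j=1: 21>16, j++
i=5 j=2: 21>17, j++
i=5 j=3: 21<24, i++
i=6 j=3: 23<24, i++
i=7 j=3: 25>24, j++
i=7 j=4: 25<26, i++
i=8 j=4: 29>26, j++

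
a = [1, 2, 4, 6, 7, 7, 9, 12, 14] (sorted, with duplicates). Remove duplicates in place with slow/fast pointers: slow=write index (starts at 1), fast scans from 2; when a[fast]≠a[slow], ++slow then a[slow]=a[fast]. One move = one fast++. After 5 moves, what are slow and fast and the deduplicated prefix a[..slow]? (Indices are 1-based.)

slow=1 fast=2: a[fast]=2≠a[slow]=1 write a[2]=2, slow++,fast++
slow=2 fast=3: a[fast]=4≠a[slow]=2 write a[3]=4, slow++,fast++
slow=3 fast=4: a[fast]=6≠a[slow]=4 write a[4]=6, slow++,fast++
slow=4 fast=5: a[fast]=7≠a[slow]=6 write a[5]=7, slow++,fast++
slow=5 fast=6: a[fast]=7=a[slow] dup, fast++

slow=5, fast=7, prefix=[1, 2, 4, 6, 7]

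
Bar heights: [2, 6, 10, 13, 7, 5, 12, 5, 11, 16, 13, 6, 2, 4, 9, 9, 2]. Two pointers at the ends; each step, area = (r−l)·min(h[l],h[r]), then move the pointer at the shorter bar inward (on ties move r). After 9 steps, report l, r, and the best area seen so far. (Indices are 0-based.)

l=3, r=10, best area=117

l=0 r=16: min(2,2)*16=32 best=32 *, r--
l=0 r=15: min(2,9)*15=30 best=32, l++
l=1 r=15: min(6,9)*14=84 best=84 *, l++
l=2 r=15: min(10,9)*13=117 best=117 *, r--
l=2 r=14: min(10,9)*12=108 best=117, r--
l=2 r=13: min(10,4)*11=44 best=117, r--
l=2 r=12: min(10,2)*10=20 best=117, r--
l=2 r=11: min(10,6)*9=54 best=117, r--
l=2 r=10: min(10,13)*8=80 best=117, l++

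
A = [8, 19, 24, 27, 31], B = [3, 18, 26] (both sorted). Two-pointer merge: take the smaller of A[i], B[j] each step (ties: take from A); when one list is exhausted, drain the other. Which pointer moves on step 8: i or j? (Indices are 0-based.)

i

[i=0,j=0] A[i]=8>B[j]=3 take 3 → j++
[i=0,j=1] A[i]=8<=B[j]=18 take 8 → i++
[i=1,j=1] A[i]=19>B[j]=18 take 18 → j++
[i=1,j=2] A[i]=19<=B[j]=26 take 19 → i++
[i=2,j=2] A[i]=24<=B[j]=26 take 24 → i++
[i=3,j=2] A[i]=27>B[j]=26 take 26 → j++
[i=3,j=3] B done, take A[i]=27 → i++
[i=4,j=3] B done, take A[i]=31 → i++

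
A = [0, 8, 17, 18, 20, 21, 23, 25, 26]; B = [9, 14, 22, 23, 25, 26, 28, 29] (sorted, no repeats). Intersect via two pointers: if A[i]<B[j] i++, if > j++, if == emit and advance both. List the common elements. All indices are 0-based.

[i=0,j=0] 0<9 → i++
[i=1,j=0] 8<9 → i++
[i=2,j=0] 17>9 → j++
[i=2,j=1] 17>14 → j++
[i=2,j=2] 17<22 → i++
[i=3,j=2] 18<22 → i++
[i=4,j=2] 20<22 → i++
[i=5,j=2] 21<22 → i++
[i=6,j=2] 23>22 → j++
[i=6,j=3] 23==23 emit → i++,j++
[i=7,j=4] 25==25 emit → i++,j++
[i=8,j=5] 26==26 emit → i++,j++

intersection = [23, 25, 26]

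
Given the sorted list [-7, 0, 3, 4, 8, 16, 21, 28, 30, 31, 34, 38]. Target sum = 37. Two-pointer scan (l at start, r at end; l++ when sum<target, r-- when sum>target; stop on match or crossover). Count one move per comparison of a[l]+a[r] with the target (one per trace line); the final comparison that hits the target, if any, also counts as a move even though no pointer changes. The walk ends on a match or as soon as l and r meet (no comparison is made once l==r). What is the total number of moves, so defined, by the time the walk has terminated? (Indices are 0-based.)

4 moves

l=0 r=11: -7+38=31 <37, l++
l=1 r=11: 0+38=38 >37, r--
l=1 r=10: 0+34=34 <37, l++
l=2 r=10: 3+34=37, found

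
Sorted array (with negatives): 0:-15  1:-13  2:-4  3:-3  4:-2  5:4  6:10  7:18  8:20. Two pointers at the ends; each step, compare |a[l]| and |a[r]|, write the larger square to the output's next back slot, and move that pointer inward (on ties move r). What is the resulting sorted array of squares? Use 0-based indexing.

[4, 9, 16, 16, 100, 169, 225, 324, 400]

[0,8] |-15|<=|20| out[8]=400 → r--
[0,7] |-15|<=|18| out[7]=324 → r--
[0,6] |-15|>|10| out[6]=225 → l++
[1,6] |-13|>|10| out[5]=169 → l++
[2,6] |-4|<=|10| out[4]=100 → r--
[2,5] |-4|<=|4| out[3]=16 → r--
[2,4] |-4|>|-2| out[2]=16 → l++
[3,4] |-3|>|-2| out[1]=9 → l++
[4,4] |-2|<=|-2| out[0]=4 → r--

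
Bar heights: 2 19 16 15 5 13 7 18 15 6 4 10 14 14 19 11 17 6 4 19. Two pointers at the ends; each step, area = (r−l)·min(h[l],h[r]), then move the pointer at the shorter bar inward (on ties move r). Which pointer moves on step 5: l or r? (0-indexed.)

r

l=0 r=19: min(2,19)*19=38 best=38 *, l++
l=1 r=19: min(19,19)*18=342 best=342 *, r--
l=1 r=18: min(19,4)*17=68 best=342, r--
l=1 r=17: min(19,6)*16=96 best=342, r--
l=1 r=16: min(19,17)*15=255 best=342, r--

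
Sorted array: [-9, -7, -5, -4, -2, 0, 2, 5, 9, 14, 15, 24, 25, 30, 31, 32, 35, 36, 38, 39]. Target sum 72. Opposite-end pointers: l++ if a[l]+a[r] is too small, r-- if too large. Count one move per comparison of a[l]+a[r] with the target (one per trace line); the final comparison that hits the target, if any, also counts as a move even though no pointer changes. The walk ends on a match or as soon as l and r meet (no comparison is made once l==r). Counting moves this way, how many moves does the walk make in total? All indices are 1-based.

[1,20] -9+39=30 <72 → l++
[2,20] -7+39=32 <72 → l++
[3,20] -5+39=34 <72 → l++
[4,20] -4+39=35 <72 → l++
[5,20] -2+39=37 <72 → l++
[6,20] 0+39=39 <72 → l++
[7,20] 2+39=41 <72 → l++
[8,20] 5+39=44 <72 → l++
[9,20] 9+39=48 <72 → l++
[10,20] 14+39=53 <72 → l++
[11,20] 15+39=54 <72 → l++
[12,20] 24+39=63 <72 → l++
[13,20] 25+39=64 <72 → l++
[14,20] 30+39=69 <72 → l++
[15,20] 31+39=70 <72 → l++
[16,20] 32+39=71 <72 → l++
[17,20] 35+39=74 >72 → r--
[17,19] 35+38=73 >72 → r--
[17,18] 35+36=71 <72 → l++

19 moves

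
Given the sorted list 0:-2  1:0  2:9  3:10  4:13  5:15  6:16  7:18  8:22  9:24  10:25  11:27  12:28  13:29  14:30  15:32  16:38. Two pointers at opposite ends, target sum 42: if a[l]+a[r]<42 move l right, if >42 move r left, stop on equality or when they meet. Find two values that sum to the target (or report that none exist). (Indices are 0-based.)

(10, 32)

l=0 r=16: -2+38=36 <42, l++
l=1 r=16: 0+38=38 <42, l++
l=2 r=16: 9+38=47 >42, r--
l=2 r=15: 9+32=41 <42, l++
l=3 r=15: 10+32=42, found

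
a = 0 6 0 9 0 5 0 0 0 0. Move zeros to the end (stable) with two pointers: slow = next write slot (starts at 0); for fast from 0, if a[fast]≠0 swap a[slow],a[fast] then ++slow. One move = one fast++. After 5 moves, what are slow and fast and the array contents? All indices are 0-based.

slow=2, fast=5, a=[6, 9, 0, 0, 0, 5, 0, 0, 0, 0]

(s=0,f=0) a[fast]=0 → fast++
(s=0,f=1) a[fast]=6≠0 swap→a[0]=6 → slow++,fast++
(s=1,f=2) a[fast]=0 → fast++
(s=1,f=3) a[fast]=9≠0 swap→a[1]=9 → slow++,fast++
(s=2,f=4) a[fast]=0 → fast++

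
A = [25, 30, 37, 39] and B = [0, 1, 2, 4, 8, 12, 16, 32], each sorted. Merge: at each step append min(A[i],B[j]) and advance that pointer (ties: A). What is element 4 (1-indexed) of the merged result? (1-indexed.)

i=1 j=1: A[i]=25>B[j]=0 take 0, j++
i=1 j=2: A[i]=25>B[j]=1 take 1, j++
i=1 j=3: A[i]=25>B[j]=2 take 2, j++
i=1 j=4: A[i]=25>B[j]=4 take 4, j++
i=1 j=5: A[i]=25>B[j]=8 take 8, j++
i=1 j=6: A[i]=25>B[j]=12 take 12, j++
i=1 j=7: A[i]=25>B[j]=16 take 16, j++
i=1 j=8: A[i]=25<=B[j]=32 take 25, i++
i=2 j=8: A[i]=30<=B[j]=32 take 30, i++
i=3 j=8: A[i]=37>B[j]=32 take 32, j++
i=3 j=9: B done, take A[i]=37, i++
i=4 j=9: B done, take A[i]=39, i++

merged[4] = 4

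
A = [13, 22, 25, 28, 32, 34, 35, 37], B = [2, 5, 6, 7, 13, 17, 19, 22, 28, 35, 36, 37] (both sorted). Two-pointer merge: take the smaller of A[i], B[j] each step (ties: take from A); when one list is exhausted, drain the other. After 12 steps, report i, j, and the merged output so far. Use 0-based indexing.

i=4, j=8, merged so far=[2, 5, 6, 7, 13, 13, 17, 19, 22, 22, 25, 28]

i=0 j=0: A[i]=13>B[j]=2 take 2, j++
i=0 j=1: A[i]=13>B[j]=5 take 5, j++
i=0 j=2: A[i]=13>B[j]=6 take 6, j++
i=0 j=3: A[i]=13>B[j]=7 take 7, j++
i=0 j=4: A[i]=13<=B[j]=13 take 13, i++
i=1 j=4: A[i]=22>B[j]=13 take 13, j++
i=1 j=5: A[i]=22>B[j]=17 take 17, j++
i=1 j=6: A[i]=22>B[j]=19 take 19, j++
i=1 j=7: A[i]=22<=B[j]=22 take 22, i++
i=2 j=7: A[i]=25>B[j]=22 take 22, j++
i=2 j=8: A[i]=25<=B[j]=28 take 25, i++
i=3 j=8: A[i]=28<=B[j]=28 take 28, i++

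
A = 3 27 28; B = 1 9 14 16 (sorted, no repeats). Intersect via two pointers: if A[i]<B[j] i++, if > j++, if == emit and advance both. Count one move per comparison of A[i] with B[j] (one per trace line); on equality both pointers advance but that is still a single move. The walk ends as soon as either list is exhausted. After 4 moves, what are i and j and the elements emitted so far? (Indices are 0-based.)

i=1, j=3, emitted=[]

[i=0,j=0] 3>1 → j++
[i=0,j=1] 3<9 → i++
[i=1,j=1] 27>9 → j++
[i=1,j=2] 27>14 → j++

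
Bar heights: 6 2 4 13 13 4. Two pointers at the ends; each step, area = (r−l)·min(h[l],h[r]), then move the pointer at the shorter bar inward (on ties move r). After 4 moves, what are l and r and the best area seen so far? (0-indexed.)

[0,5] min(6,4)*5=20 best=20 * → r--
[0,4] min(6,13)*4=24 best=24 * → l++
[1,4] min(2,13)*3=6 best=24 → l++
[2,4] min(4,13)*2=8 best=24 → l++

l=3, r=4, best area=24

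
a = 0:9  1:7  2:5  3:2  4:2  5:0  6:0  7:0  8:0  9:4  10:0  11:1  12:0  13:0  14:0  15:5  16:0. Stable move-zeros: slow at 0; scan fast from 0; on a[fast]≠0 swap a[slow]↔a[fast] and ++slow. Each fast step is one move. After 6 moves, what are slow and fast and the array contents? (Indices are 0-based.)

slow=0 fast=0: a[fast]=9≠0 swap→a[0]=9, slow++,fast++
slow=1 fast=1: a[fast]=7≠0 swap→a[1]=7, slow++,fast++
slow=2 fast=2: a[fast]=5≠0 swap→a[2]=5, slow++,fast++
slow=3 fast=3: a[fast]=2≠0 swap→a[3]=2, slow++,fast++
slow=4 fast=4: a[fast]=2≠0 swap→a[4]=2, slow++,fast++
slow=5 fast=5: a[fast]=0, fast++

slow=5, fast=6, a=[9, 7, 5, 2, 2, 0, 0, 0, 0, 4, 0, 1, 0, 0, 0, 5, 0]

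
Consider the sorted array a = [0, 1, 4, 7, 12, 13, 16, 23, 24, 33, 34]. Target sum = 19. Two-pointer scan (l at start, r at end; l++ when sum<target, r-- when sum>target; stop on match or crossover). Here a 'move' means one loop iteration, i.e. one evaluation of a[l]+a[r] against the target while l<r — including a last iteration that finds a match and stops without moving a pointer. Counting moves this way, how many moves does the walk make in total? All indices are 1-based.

10 moves

l=1 r=11: 0+34=34 >19, r--
l=1 r=10: 0+33=33 >19, r--
l=1 r=9: 0+24=24 >19, r--
l=1 r=8: 0+23=23 >19, r--
l=1 r=7: 0+16=16 <19, l++
l=2 r=7: 1+16=17 <19, l++
l=3 r=7: 4+16=20 >19, r--
l=3 r=6: 4+13=17 <19, l++
l=4 r=6: 7+13=20 >19, r--
l=4 r=5: 7+12=19, found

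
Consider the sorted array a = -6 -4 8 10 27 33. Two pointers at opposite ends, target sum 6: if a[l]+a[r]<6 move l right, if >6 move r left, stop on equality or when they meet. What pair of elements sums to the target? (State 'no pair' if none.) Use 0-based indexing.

[0,5] -6+33=27 >6 → r--
[0,4] -6+27=21 >6 → r--
[0,3] -6+10=4 <6 → l++
[1,3] -4+10=6 → found

(-4, 10)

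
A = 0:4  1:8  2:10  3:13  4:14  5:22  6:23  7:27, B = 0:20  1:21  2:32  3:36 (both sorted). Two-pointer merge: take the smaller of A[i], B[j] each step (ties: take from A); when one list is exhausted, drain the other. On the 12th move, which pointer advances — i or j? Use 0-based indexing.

[i=0,j=0] A[i]=4<=B[j]=20 take 4 → i++
[i=1,j=0] A[i]=8<=B[j]=20 take 8 → i++
[i=2,j=0] A[i]=10<=B[j]=20 take 10 → i++
[i=3,j=0] A[i]=13<=B[j]=20 take 13 → i++
[i=4,j=0] A[i]=14<=B[j]=20 take 14 → i++
[i=5,j=0] A[i]=22>B[j]=20 take 20 → j++
[i=5,j=1] A[i]=22>B[j]=21 take 21 → j++
[i=5,j=2] A[i]=22<=B[j]=32 take 22 → i++
[i=6,j=2] A[i]=23<=B[j]=32 take 23 → i++
[i=7,j=2] A[i]=27<=B[j]=32 take 27 → i++
[i=8,j=2] A done, take B[j]=32 → j++
[i=8,j=3] A done, take B[j]=36 → j++

j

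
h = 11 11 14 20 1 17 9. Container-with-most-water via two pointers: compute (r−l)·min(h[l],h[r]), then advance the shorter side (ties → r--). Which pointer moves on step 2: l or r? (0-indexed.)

l

l=0 r=6: min(11,9)*6=54 best=54 *, r--
l=0 r=5: min(11,17)*5=55 best=55 *, l++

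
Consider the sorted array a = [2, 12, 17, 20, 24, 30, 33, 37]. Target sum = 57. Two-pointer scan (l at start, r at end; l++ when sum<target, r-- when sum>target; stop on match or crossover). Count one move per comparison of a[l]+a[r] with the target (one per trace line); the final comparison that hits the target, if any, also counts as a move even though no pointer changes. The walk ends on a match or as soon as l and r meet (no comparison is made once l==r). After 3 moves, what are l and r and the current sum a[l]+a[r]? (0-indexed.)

l=3, r=7, sum=57

l=0 r=7: 2+37=39 <57, l++
l=1 r=7: 12+37=49 <57, l++
l=2 r=7: 17+37=54 <57, l++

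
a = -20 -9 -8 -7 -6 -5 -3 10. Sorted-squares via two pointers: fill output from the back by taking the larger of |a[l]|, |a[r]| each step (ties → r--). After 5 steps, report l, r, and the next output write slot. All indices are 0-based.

[0,7] |-20|>|10| out[7]=400 → l++
[1,7] |-9|<=|10| out[6]=100 → r--
[1,6] |-9|>|-3| out[5]=81 → l++
[2,6] |-8|>|-3| out[4]=64 → l++
[3,6] |-7|>|-3| out[3]=49 → l++

l=4, r=6, next write slot=2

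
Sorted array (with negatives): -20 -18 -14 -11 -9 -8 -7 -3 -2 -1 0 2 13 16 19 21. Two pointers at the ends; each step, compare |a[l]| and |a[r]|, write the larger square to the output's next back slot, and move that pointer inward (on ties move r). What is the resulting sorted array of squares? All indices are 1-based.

[0, 1, 4, 4, 9, 49, 64, 81, 121, 169, 196, 256, 324, 361, 400, 441]

l=1 r=16: |-20|<=|21| out[16]=441, r--
l=1 r=15: |-20|>|19| out[15]=400, l++
l=2 r=15: |-18|<=|19| out[14]=361, r--
l=2 r=14: |-18|>|16| out[13]=324, l++
l=3 r=14: |-14|<=|16| out[12]=256, r--
l=3 r=13: |-14|>|13| out[11]=196, l++
l=4 r=13: |-11|<=|13| out[10]=169, r--
l=4 r=12: |-11|>|2| out[9]=121, l++
l=5 r=12: |-9|>|2| out[8]=81, l++
l=6 r=12: |-8|>|2| out[7]=64, l++
l=7 r=12: |-7|>|2| out[6]=49, l++
l=8 r=12: |-3|>|2| out[5]=9, l++
l=9 r=12: |-2|<=|2| out[4]=4, r--
l=9 r=11: |-2|>|0| out[3]=4, l++
l=10 r=11: |-1|>|0| out[2]=1, l++
l=11 r=11: |0|<=|0| out[1]=0, r--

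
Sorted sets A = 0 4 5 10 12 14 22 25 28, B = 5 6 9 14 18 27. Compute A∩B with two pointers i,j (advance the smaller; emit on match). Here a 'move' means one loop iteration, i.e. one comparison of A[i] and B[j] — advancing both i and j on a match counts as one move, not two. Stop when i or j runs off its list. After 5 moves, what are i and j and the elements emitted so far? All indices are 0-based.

i=0 j=0: 0<5, i++
i=1 j=0: 4<5, i++
i=2 j=0: 5==5 emit, i++,j++
i=3 j=1: 10>6, j++
i=3 j=2: 10>9, j++

i=3, j=3, emitted=[5]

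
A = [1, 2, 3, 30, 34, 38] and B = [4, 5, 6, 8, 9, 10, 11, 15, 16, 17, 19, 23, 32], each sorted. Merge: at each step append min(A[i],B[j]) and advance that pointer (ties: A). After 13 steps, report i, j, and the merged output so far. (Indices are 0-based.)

[i=0,j=0] A[i]=1<=B[j]=4 take 1 → i++
[i=1,j=0] A[i]=2<=B[j]=4 take 2 → i++
[i=2,j=0] A[i]=3<=B[j]=4 take 3 → i++
[i=3,j=0] A[i]=30>B[j]=4 take 4 → j++
[i=3,j=1] A[i]=30>B[j]=5 take 5 → j++
[i=3,j=2] A[i]=30>B[j]=6 take 6 → j++
[i=3,j=3] A[i]=30>B[j]=8 take 8 → j++
[i=3,j=4] A[i]=30>B[j]=9 take 9 → j++
[i=3,j=5] A[i]=30>B[j]=10 take 10 → j++
[i=3,j=6] A[i]=30>B[j]=11 take 11 → j++
[i=3,j=7] A[i]=30>B[j]=15 take 15 → j++
[i=3,j=8] A[i]=30>B[j]=16 take 16 → j++
[i=3,j=9] A[i]=30>B[j]=17 take 17 → j++

i=3, j=10, merged so far=[1, 2, 3, 4, 5, 6, 8, 9, 10, 11, 15, 16, 17]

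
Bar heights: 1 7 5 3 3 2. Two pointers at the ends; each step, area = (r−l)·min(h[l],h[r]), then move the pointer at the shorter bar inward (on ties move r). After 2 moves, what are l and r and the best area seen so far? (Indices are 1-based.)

[1,6] min(1,2)*5=5 best=5 * → l++
[2,6] min(7,2)*4=8 best=8 * → r--

l=2, r=5, best area=8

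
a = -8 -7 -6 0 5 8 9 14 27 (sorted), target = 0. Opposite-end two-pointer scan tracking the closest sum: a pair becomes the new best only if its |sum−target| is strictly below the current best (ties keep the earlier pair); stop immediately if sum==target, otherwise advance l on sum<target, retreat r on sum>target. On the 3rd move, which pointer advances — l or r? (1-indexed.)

[1,9] -8+27=19 d=19 * → r--
[1,8] -8+14=6 d=6 * → r--
[1,7] -8+9=1 d=1 * → r--

r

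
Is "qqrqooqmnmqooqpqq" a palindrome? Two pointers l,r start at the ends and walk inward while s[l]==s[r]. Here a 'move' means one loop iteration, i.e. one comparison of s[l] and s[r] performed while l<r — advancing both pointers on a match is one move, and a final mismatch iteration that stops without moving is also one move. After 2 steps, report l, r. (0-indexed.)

l=0 r=16: 'q'=='q', l++,r--
l=1 r=15: 'q'=='q', l++,r--

l=2, r=14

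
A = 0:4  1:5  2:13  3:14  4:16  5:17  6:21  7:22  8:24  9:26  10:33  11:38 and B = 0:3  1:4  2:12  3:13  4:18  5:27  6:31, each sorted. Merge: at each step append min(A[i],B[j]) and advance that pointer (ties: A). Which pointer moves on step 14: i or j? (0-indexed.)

i=0 j=0: A[i]=4>B[j]=3 take 3, j++
i=0 j=1: A[i]=4<=B[j]=4 take 4, i++
i=1 j=1: A[i]=5>B[j]=4 take 4, j++
i=1 j=2: A[i]=5<=B[j]=12 take 5, i++
i=2 j=2: A[i]=13>B[j]=12 take 12, j++
i=2 j=3: A[i]=13<=B[j]=13 take 13, i++
i=3 j=3: A[i]=14>B[j]=13 take 13, j++
i=3 j=4: A[i]=14<=B[j]=18 take 14, i++
i=4 j=4: A[i]=16<=B[j]=18 take 16, i++
i=5 j=4: A[i]=17<=B[j]=18 take 17, i++
i=6 j=4: A[i]=21>B[j]=18 take 18, j++
i=6 j=5: A[i]=21<=B[j]=27 take 21, i++
i=7 j=5: A[i]=22<=B[j]=27 take 22, i++
i=8 j=5: A[i]=24<=B[j]=27 take 24, i++

i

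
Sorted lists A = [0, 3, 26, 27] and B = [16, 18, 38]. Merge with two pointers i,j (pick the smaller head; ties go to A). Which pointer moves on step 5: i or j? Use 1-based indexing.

i=1 j=1: A[i]=0<=B[j]=16 take 0, i++
i=2 j=1: A[i]=3<=B[j]=16 take 3, i++
i=3 j=1: A[i]=26>B[j]=16 take 16, j++
i=3 j=2: A[i]=26>B[j]=18 take 18, j++
i=3 j=3: A[i]=26<=B[j]=38 take 26, i++

i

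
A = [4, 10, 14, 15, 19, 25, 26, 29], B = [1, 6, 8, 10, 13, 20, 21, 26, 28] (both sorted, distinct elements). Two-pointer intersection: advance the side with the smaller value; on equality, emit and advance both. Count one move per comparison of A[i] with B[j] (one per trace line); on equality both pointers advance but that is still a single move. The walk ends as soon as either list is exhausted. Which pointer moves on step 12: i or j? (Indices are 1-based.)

i

i=1 j=1: 4>1, j++
i=1 j=2: 4<6, i++
i=2 j=2: 10>6, j++
i=2 j=3: 10>8, j++
i=2 j=4: 10==10 emit, i++,j++
i=3 j=5: 14>13, j++
i=3 j=6: 14<20, i++
i=4 j=6: 15<20, i++
i=5 j=6: 19<20, i++
i=6 j=6: 25>20, j++
i=6 j=7: 25>21, j++
i=6 j=8: 25<26, i++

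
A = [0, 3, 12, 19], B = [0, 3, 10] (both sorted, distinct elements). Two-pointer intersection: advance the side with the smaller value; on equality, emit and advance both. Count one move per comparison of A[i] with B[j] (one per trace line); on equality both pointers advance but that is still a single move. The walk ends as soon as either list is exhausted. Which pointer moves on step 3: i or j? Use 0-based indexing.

[i=0,j=0] 0==0 emit → i++,j++
[i=1,j=1] 3==3 emit → i++,j++
[i=2,j=2] 12>10 → j++

j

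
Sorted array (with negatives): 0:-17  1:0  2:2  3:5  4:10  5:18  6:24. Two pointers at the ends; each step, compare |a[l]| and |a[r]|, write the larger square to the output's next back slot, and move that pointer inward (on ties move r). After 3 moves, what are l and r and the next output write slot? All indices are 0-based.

[0,6] |-17|<=|24| out[6]=576 → r--
[0,5] |-17|<=|18| out[5]=324 → r--
[0,4] |-17|>|10| out[4]=289 → l++

l=1, r=4, next write slot=3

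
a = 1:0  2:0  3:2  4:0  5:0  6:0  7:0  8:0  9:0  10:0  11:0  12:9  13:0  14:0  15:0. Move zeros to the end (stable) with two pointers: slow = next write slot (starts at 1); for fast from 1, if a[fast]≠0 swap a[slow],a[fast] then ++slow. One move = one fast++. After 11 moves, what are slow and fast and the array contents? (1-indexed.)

slow=2, fast=12, a=[2, 0, 0, 0, 0, 0, 0, 0, 0, 0, 0, 9, 0, 0, 0]

(s=1,f=1) a[fast]=0 → fast++
(s=1,f=2) a[fast]=0 → fast++
(s=1,f=3) a[fast]=2≠0 swap→a[1]=2 → slow++,fast++
(s=2,f=4) a[fast]=0 → fast++
(s=2,f=5) a[fast]=0 → fast++
(s=2,f=6) a[fast]=0 → fast++
(s=2,f=7) a[fast]=0 → fast++
(s=2,f=8) a[fast]=0 → fast++
(s=2,f=9) a[fast]=0 → fast++
(s=2,f=10) a[fast]=0 → fast++
(s=2,f=11) a[fast]=0 → fast++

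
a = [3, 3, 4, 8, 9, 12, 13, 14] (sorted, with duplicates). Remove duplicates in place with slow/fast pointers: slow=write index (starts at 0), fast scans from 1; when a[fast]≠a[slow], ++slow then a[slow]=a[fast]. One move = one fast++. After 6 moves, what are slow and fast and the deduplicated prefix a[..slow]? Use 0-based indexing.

slow=5, fast=7, prefix=[3, 4, 8, 9, 12, 13]

(s=0,f=1) a[fast]=3=a[slow] dup → fast++
(s=0,f=2) a[fast]=4≠a[slow]=3 write a[1]=4 → slow++,fast++
(s=1,f=3) a[fast]=8≠a[slow]=4 write a[2]=8 → slow++,fast++
(s=2,f=4) a[fast]=9≠a[slow]=8 write a[3]=9 → slow++,fast++
(s=3,f=5) a[fast]=12≠a[slow]=9 write a[4]=12 → slow++,fast++
(s=4,f=6) a[fast]=13≠a[slow]=12 write a[5]=13 → slow++,fast++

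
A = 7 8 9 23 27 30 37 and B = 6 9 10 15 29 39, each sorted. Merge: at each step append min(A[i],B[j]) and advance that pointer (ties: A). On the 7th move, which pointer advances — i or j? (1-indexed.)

j

[i=1,j=1] A[i]=7>B[j]=6 take 6 → j++
[i=1,j=2] A[i]=7<=B[j]=9 take 7 → i++
[i=2,j=2] A[i]=8<=B[j]=9 take 8 → i++
[i=3,j=2] A[i]=9<=B[j]=9 take 9 → i++
[i=4,j=2] A[i]=23>B[j]=9 take 9 → j++
[i=4,j=3] A[i]=23>B[j]=10 take 10 → j++
[i=4,j=4] A[i]=23>B[j]=15 take 15 → j++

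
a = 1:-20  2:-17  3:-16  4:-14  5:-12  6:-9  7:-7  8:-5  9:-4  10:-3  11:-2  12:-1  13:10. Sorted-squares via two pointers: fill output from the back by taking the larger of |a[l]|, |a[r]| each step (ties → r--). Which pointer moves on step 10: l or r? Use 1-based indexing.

l

l=1 r=13: |-20|>|10| out[13]=400, l++
l=2 r=13: |-17|>|10| out[12]=289, l++
l=3 r=13: |-16|>|10| out[11]=256, l++
l=4 r=13: |-14|>|10| out[10]=196, l++
l=5 r=13: |-12|>|10| out[9]=144, l++
l=6 r=13: |-9|<=|10| out[8]=100, r--
l=6 r=12: |-9|>|-1| out[7]=81, l++
l=7 r=12: |-7|>|-1| out[6]=49, l++
l=8 r=12: |-5|>|-1| out[5]=25, l++
l=9 r=12: |-4|>|-1| out[4]=16, l++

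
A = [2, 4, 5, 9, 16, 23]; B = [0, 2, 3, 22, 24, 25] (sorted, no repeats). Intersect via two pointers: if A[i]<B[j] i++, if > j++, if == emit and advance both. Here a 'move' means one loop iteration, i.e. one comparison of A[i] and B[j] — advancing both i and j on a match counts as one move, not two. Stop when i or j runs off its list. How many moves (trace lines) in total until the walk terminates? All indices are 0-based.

9 moves

i=0 j=0: 2>0, j++
i=0 j=1: 2==2 emit, i++,j++
i=1 j=2: 4>3, j++
i=1 j=3: 4<22, i++
i=2 j=3: 5<22, i++
i=3 j=3: 9<22, i++
i=4 j=3: 16<22, i++
i=5 j=3: 23>22, j++
i=5 j=4: 23<24, i++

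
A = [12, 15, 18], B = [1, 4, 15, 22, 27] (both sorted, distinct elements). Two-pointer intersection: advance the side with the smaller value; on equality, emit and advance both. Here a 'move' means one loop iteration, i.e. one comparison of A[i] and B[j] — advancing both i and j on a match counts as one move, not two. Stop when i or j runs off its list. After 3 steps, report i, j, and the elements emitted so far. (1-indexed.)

i=2, j=3, emitted=[]

i=1 j=1: 12>1, j++
i=1 j=2: 12>4, j++
i=1 j=3: 12<15, i++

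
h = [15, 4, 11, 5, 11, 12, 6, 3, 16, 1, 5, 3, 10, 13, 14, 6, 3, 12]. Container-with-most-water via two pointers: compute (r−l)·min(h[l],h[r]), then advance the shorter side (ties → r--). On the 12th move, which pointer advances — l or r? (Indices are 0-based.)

l

l=0 r=17: min(15,12)*17=204 best=204 *, r--
l=0 r=16: min(15,3)*16=48 best=204, r--
l=0 r=15: min(15,6)*15=90 best=204, r--
l=0 r=14: min(15,14)*14=196 best=204, r--
l=0 r=13: min(15,13)*13=169 best=204, r--
l=0 r=12: min(15,10)*12=120 best=204, r--
l=0 r=11: min(15,3)*11=33 best=204, r--
l=0 r=10: min(15,5)*10=50 best=204, r--
l=0 r=9: min(15,1)*9=9 best=204, r--
l=0 r=8: min(15,16)*8=120 best=204, l++
l=1 r=8: min(4,16)*7=28 best=204, l++
l=2 r=8: min(11,16)*6=66 best=204, l++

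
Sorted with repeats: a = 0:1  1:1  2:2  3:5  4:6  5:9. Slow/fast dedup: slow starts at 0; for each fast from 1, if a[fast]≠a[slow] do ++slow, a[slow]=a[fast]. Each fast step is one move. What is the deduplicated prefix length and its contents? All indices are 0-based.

slow=0 fast=1: a[fast]=1=a[slow] dup, fast++
slow=0 fast=2: a[fast]=2≠a[slow]=1 write a[1]=2, slow++,fast++
slow=1 fast=3: a[fast]=5≠a[slow]=2 write a[2]=5, slow++,fast++
slow=2 fast=4: a[fast]=6≠a[slow]=5 write a[3]=6, slow++,fast++
slow=3 fast=5: a[fast]=9≠a[slow]=6 write a[4]=9, slow++,fast++

length 5; prefix = [1, 2, 5, 6, 9]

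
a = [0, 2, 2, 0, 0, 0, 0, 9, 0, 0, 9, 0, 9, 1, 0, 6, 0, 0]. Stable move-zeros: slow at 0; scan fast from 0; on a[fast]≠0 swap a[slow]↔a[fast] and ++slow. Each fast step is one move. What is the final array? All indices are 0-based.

(s=0,f=0) a[fast]=0 → fast++
(s=0,f=1) a[fast]=2≠0 swap→a[0]=2 → slow++,fast++
(s=1,f=2) a[fast]=2≠0 swap→a[1]=2 → slow++,fast++
(s=2,f=3) a[fast]=0 → fast++
(s=2,f=4) a[fast]=0 → fast++
(s=2,f=5) a[fast]=0 → fast++
(s=2,f=6) a[fast]=0 → fast++
(s=2,f=7) a[fast]=9≠0 swap→a[2]=9 → slow++,fast++
(s=3,f=8) a[fast]=0 → fast++
(s=3,f=9) a[fast]=0 → fast++
(s=3,f=10) a[fast]=9≠0 swap→a[3]=9 → slow++,fast++
(s=4,f=11) a[fast]=0 → fast++
(s=4,f=12) a[fast]=9≠0 swap→a[4]=9 → slow++,fast++
(s=5,f=13) a[fast]=1≠0 swap→a[5]=1 → slow++,fast++
(s=6,f=14) a[fast]=0 → fast++
(s=6,f=15) a[fast]=6≠0 swap→a[6]=6 → slow++,fast++
(s=7,f=16) a[fast]=0 → fast++
(s=7,f=17) a[fast]=0 → fast++

[2, 2, 9, 9, 9, 1, 6, 0, 0, 0, 0, 0, 0, 0, 0, 0, 0, 0]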